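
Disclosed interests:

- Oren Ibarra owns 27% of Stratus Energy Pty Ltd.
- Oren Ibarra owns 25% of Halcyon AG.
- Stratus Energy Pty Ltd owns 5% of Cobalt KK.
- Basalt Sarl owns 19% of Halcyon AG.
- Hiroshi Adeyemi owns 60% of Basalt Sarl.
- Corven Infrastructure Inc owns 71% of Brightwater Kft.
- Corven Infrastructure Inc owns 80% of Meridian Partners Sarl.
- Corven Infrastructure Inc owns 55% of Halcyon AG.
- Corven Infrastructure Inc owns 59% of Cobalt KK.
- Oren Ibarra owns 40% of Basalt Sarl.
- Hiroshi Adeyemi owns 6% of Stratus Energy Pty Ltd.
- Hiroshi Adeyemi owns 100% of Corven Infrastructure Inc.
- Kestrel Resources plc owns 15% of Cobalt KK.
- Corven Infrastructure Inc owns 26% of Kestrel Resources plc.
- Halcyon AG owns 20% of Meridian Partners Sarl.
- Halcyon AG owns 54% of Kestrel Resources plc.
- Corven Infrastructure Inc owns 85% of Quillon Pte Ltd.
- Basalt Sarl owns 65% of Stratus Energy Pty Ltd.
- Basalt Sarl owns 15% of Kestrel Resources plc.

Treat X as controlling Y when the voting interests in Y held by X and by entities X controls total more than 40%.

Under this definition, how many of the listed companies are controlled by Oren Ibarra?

Oren's largest direct stake is 40% in Basalt, which does not meet the threshold.
Oren controls 0 companies.

0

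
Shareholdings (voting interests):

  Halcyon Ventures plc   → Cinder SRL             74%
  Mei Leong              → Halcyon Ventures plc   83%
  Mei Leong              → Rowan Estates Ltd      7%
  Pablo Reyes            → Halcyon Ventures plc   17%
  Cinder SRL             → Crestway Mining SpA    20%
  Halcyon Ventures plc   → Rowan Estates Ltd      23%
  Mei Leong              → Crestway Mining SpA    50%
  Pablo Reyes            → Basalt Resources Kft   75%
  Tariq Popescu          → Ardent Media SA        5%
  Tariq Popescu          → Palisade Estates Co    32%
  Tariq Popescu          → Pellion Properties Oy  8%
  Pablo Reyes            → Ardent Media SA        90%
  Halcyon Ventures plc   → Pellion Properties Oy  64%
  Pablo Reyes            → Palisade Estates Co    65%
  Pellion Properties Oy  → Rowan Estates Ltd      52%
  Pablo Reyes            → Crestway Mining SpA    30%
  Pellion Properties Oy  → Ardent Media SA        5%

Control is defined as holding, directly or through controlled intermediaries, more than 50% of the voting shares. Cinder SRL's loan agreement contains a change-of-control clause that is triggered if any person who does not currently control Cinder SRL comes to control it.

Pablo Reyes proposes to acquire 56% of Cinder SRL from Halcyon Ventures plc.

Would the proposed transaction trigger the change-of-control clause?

The purchase adds only to Pablo's holdings (Halcyon's stake shrinks), so Pablo is the only person who could newly come to control Cinder.
Pablo holds 65% of Palisade, so Pablo controls Palisade.
Pablo holds 90% of Ardent, so Pablo controls Ardent.
Pablo holds 75% of Basalt, so Pablo controls Basalt.
Neither Pablo nor any entity Pablo controls holds any voting interest in Cinder.
So before the transaction, Pablo does not control Cinder.
After the purchase, Pablo holds 56% of Cinder directly, and Halcyon's stake falls to 18%.
Pablo holds 56% of Cinder, so Pablo controls Cinder.
Pablo did not control Cinder before and does after, so the clause is triggered.

Yes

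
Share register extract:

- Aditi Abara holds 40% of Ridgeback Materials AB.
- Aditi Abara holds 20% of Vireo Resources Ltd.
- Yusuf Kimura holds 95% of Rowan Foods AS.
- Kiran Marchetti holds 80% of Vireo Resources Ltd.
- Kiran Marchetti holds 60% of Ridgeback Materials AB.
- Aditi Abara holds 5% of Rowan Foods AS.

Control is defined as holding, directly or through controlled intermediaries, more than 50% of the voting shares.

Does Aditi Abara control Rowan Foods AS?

Aditi's largest direct stake is 40% in Ridgeback, which does not meet the threshold, so Aditi controls no company.
In Rowan, Aditi's side holds only 5%, not > 50%.
So Aditi does not control Rowan.

No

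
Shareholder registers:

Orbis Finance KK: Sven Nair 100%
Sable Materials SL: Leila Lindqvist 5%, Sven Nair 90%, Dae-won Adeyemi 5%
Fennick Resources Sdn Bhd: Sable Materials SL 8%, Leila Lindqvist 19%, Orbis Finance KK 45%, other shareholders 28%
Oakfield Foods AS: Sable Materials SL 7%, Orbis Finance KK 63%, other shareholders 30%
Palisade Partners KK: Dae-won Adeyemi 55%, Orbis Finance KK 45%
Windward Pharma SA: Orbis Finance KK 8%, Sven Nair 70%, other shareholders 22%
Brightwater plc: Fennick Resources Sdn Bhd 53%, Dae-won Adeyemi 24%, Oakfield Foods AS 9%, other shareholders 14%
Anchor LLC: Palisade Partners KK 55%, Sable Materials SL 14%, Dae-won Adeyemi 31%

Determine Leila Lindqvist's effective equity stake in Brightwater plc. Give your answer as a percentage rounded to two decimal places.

10.31%

Leila reaches Brightwater along 3 paths.
Via Sable → Fennick: 5% × 8% × 53% = 0.212%.
Via Fennick: 19% × 53% = 10.07%.
Via Sable → Oakfield: 5% × 7% × 9% = 0.0315%.
Total: 0.212% + 10.07% + 0.0315% = 10.3135%.
Rounded: 10.31%.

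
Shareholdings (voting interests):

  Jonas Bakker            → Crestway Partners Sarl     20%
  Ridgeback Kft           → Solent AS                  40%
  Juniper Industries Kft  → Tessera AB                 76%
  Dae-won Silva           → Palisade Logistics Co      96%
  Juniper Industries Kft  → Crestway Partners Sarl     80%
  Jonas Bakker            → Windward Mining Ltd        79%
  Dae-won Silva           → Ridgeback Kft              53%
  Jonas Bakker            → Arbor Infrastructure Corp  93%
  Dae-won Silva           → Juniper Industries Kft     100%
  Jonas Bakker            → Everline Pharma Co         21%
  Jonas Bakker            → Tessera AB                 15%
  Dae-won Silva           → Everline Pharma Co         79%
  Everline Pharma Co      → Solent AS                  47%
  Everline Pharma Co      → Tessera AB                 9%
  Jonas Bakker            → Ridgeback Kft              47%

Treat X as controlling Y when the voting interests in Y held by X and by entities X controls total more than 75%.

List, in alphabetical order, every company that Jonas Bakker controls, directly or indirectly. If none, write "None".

Jonas holds 79% of Windward, so Jonas controls Windward.
Jonas holds 93% of Arbor, so Jonas controls Arbor.
No other company's threshold is met.

Arbor Infrastructure Corp, Windward Mining Ltd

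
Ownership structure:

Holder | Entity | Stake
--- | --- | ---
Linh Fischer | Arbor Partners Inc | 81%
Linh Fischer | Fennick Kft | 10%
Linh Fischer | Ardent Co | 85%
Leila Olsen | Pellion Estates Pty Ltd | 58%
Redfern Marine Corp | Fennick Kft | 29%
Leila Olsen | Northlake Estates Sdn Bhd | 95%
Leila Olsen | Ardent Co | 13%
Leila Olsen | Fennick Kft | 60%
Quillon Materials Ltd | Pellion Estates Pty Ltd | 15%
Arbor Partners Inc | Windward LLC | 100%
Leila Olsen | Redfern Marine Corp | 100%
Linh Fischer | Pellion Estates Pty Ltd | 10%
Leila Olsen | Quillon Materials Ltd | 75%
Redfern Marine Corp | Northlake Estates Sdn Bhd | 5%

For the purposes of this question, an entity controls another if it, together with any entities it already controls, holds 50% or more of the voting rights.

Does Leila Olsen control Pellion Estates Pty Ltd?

Yes

Leila holds 75% of Quillon, so Leila controls Quillon.
Leila and Quillon together hold 58% + 15% = 73% of Pellion, so Leila controls Pellion.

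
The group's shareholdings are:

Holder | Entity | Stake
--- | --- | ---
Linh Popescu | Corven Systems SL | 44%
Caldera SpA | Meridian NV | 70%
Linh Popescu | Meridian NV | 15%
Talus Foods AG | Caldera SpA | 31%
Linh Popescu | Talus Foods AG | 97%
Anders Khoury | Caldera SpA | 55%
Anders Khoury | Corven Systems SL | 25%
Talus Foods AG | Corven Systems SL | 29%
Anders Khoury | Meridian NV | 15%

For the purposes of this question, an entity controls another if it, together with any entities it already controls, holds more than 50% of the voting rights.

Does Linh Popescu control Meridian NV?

Linh holds 97% of Talus, so Linh controls Talus.
Talus and Linh together hold 29% + 44% = 73% of Corven, so Linh controls Corven.
In Meridian, Linh's side holds only 15%, not > 50%.
So Linh does not control Meridian.

No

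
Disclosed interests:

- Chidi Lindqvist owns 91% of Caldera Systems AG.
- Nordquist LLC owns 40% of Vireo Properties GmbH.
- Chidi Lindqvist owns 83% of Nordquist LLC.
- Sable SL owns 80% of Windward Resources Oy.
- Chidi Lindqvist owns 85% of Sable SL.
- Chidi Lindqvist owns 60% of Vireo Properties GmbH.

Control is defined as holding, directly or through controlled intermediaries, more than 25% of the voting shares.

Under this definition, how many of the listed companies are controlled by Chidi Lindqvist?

Chidi holds 91% of Caldera, so Chidi controls Caldera.
Chidi holds 83% of Nordquist, so Chidi controls Nordquist.
Chidi holds 85% of Sable, so Chidi controls Sable.
Nordquist and Chidi together hold 40% + 60% = 100% of Vireo, so Chidi controls Vireo.
Sable holds 80% of Windward, so Chidi controls Windward.
Chidi controls 5 companies.

5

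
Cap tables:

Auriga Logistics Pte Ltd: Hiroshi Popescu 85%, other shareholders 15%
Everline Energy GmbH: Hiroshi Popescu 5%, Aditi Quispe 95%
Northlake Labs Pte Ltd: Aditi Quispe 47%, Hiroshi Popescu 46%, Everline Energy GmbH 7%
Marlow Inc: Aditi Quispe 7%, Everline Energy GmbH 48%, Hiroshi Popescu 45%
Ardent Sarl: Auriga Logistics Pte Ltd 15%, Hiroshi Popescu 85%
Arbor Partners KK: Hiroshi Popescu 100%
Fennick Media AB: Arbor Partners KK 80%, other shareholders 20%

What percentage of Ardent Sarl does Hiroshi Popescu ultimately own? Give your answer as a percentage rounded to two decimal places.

97.75%

Hiroshi reaches Ardent along 2 paths.
Via Auriga: 85% × 15% = 12.75%.
Direct stake: 85% = 85%.
Total: 12.75% + 85% = 97.75%.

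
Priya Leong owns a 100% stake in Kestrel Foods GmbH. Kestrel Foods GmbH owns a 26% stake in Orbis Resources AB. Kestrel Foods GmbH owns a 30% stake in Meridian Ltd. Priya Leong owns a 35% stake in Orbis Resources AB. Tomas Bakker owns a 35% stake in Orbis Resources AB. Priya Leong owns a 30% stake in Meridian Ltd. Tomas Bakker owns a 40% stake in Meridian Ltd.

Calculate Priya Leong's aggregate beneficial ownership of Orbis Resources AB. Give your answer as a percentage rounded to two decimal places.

Priya reaches Orbis along 2 paths.
Direct stake: 35% = 35%.
Via Kestrel: 100% × 26% = 26%.
Total: 35% + 26% = 61%.
Rounded: 61.00%.

61.00%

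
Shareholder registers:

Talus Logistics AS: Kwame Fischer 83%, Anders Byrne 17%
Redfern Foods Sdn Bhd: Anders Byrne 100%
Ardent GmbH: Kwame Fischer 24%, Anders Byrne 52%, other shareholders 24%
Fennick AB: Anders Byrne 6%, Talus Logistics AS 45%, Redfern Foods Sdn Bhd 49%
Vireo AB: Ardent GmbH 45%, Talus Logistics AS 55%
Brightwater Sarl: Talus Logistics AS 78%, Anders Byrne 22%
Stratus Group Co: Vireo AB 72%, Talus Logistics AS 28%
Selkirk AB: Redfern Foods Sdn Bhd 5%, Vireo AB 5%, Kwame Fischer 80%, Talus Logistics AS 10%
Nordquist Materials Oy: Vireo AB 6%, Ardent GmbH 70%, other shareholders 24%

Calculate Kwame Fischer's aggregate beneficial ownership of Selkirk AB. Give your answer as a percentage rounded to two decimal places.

Kwame reaches Selkirk along 4 paths.
Via Ardent → Vireo: 24% × 45% × 5% = 0.54%.
Via Talus → Vireo: 83% × 55% × 5% = 2.2825%.
Direct stake: 80% = 80%.
Via Talus: 83% × 10% = 8.3%.
Total: 0.54% + 2.2825% + 80% + 8.3% = 91.1225%.
Rounded: 91.12%.

91.12%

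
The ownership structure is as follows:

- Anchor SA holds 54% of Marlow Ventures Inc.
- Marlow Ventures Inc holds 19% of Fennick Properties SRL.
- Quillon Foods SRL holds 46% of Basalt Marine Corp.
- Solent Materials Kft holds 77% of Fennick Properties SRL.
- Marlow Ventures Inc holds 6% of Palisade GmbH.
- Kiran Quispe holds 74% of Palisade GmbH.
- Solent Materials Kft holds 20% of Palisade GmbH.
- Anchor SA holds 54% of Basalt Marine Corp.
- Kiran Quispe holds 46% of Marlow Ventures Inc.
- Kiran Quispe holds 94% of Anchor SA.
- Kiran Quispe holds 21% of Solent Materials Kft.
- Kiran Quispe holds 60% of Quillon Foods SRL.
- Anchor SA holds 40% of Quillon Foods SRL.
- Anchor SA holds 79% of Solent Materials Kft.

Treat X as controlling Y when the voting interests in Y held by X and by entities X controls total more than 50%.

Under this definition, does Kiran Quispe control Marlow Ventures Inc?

Kiran holds 94% of Anchor, so Kiran controls Anchor.
Anchor and Kiran together hold 54% + 46% = 100% of Marlow, so Kiran controls Marlow.

Yes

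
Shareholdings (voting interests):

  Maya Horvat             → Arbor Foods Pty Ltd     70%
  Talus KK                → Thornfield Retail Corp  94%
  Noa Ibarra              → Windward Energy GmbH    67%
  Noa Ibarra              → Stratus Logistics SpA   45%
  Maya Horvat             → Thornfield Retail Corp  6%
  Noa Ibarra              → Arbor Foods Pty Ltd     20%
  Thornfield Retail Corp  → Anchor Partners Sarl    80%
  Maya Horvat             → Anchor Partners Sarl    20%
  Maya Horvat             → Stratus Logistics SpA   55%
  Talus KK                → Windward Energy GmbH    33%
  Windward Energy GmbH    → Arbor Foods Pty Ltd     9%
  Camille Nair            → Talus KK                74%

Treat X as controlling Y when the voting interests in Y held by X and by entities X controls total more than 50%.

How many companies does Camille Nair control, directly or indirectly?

3

Camille holds 74% of Talus, so Camille controls Talus.
Talus holds 94% of Thornfield, so Camille controls Thornfield.
Thornfield holds 80% of Anchor, so Camille controls Anchor.
No other company's threshold is met.
Camille controls 3 companies.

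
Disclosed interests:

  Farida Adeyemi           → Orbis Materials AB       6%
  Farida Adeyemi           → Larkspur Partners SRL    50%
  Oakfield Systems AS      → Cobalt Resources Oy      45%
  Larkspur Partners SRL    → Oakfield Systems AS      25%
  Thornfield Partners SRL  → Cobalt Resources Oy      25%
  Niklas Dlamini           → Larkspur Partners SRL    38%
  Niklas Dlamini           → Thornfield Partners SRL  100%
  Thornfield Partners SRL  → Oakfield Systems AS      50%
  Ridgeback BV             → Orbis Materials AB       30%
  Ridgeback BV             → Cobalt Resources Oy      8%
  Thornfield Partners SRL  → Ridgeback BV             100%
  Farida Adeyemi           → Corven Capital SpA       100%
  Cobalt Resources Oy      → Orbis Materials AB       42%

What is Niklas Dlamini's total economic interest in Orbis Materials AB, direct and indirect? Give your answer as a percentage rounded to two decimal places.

55.11%

Niklas reaches Orbis along 5 paths.
Via Thornfield → Ridgeback: 100% × 100% × 30% = 30%.
Via Thornfield → Cobalt: 100% × 25% × 42% = 10.5%.
Via Larkspur → Oakfield → Cobalt: 38% × 25% × 45% × 42% = 1.7955%.
Via Thornfield → Oakfield → Cobalt: 100% × 50% × 45% × 42% = 9.45%.
Via Thornfield → Ridgeback → Cobalt: 100% × 100% × 8% × 42% = 3.36%.
Total: 30% + 10.5% + 1.7955% + 9.45% + 3.36% = 55.1055%.
Rounded: 55.11%.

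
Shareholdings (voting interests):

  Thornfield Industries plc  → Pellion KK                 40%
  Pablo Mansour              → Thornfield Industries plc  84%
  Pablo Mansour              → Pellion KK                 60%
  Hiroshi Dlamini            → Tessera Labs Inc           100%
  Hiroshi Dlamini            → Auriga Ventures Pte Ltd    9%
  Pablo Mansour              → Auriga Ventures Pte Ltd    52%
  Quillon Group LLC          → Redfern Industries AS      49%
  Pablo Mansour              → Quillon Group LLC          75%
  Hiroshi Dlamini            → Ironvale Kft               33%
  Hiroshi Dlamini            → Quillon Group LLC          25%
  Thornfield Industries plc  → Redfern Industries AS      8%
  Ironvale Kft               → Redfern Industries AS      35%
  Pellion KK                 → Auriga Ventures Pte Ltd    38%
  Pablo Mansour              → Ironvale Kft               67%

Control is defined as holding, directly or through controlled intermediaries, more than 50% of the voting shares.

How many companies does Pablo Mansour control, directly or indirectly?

6

Pablo holds 84% of Thornfield, so Pablo controls Thornfield.
Pablo holds 67% of Ironvale, so Pablo controls Ironvale.
Thornfield and Pablo together hold 40% + 60% = 100% of Pellion, so Pablo controls Pellion.
Pablo holds 75% of Quillon, so Pablo controls Quillon.
Thornfield and Ironvale and Quillon together hold 8% + 35% + 49% = 92% of Redfern, so Pablo controls Redfern.
Pablo and Pellion together hold 52% + 38% = 90% of Auriga, so Pablo controls Auriga.
No other company's threshold is met.
Pablo controls 6 companies.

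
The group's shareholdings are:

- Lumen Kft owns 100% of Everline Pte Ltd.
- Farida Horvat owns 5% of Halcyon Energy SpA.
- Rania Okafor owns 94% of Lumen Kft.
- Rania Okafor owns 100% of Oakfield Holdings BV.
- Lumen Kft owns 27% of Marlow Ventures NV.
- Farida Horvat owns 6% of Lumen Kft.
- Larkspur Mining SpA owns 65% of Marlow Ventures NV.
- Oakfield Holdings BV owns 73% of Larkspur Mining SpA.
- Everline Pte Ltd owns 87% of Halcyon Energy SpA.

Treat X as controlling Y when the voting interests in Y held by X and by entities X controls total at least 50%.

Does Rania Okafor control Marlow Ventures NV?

Rania holds 94% of Lumen, so Rania controls Lumen.
Rania holds 100% of Oakfield, so Rania controls Oakfield.
Oakfield holds 73% of Larkspur, so Rania controls Larkspur.
Larkspur and Lumen together hold 65% + 27% = 92% of Marlow, so Rania controls Marlow.

Yes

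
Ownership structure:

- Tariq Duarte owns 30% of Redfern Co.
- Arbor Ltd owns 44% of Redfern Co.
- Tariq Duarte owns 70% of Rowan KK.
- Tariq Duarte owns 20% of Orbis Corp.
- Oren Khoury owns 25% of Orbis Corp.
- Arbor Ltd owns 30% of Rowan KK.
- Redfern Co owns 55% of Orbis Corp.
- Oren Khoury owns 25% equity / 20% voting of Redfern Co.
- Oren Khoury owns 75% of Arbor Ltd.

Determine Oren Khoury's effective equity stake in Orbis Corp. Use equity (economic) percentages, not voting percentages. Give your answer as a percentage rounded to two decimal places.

56.90%

Oren reaches Orbis along 3 paths.
Via Arbor → Redfern: 75% × 44% × 55% = 18.15%.
Via Redfern: 25% × 55% = 13.75%.
Direct stake: 25% = 25%.
Total: 18.15% + 13.75% + 25% = 56.9%.
Rounded: 56.90%.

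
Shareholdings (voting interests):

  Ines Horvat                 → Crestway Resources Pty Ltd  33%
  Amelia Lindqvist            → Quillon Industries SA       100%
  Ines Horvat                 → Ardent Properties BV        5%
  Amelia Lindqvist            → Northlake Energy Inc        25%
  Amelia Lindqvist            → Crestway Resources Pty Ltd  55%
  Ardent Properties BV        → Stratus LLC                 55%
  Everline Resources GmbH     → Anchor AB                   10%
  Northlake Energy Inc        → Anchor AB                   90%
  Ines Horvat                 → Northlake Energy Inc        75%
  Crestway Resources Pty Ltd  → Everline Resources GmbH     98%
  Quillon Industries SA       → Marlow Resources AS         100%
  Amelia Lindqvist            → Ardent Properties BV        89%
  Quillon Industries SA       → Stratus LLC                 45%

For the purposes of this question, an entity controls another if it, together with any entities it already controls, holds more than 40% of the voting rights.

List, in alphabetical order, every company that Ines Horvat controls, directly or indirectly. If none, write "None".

Ines holds 75% of Northlake, so Ines controls Northlake.
Northlake holds 90% of Anchor, so Ines controls Anchor.
No other company's threshold is met.

Anchor AB, Northlake Energy Inc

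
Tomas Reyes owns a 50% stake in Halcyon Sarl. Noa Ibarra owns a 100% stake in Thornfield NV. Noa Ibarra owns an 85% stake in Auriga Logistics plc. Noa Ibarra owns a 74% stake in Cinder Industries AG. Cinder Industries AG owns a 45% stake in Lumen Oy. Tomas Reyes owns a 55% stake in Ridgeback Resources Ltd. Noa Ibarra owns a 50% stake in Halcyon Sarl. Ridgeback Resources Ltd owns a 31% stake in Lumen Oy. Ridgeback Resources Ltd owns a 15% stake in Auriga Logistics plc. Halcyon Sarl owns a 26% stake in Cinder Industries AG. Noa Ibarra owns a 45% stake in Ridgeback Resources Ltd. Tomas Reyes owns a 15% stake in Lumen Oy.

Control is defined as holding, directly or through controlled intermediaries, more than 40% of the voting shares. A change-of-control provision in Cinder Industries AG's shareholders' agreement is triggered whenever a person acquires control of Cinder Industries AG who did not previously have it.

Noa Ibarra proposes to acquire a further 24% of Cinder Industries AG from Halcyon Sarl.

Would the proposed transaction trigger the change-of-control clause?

No

The purchase adds only to Noa's holdings (Halcyon's stake shrinks), so Noa is the only person who could newly come to control Cinder.
Noa holds 50% of Halcyon, so Noa controls Halcyon.
Noa and Halcyon together hold 74% + 26% = 100% of Cinder, so Noa controls Cinder.
So Noa already controls Cinder before the transaction.
After the purchase, Noa's direct stake in Cinder rises to 74% + 24% = 98%, and Halcyon's stake falls to 2%.
Noa controlled Cinder already, so this is not a new person acquiring control; every other person's position is unchanged or reduced.
No new person acquires control, so the clause is not triggered.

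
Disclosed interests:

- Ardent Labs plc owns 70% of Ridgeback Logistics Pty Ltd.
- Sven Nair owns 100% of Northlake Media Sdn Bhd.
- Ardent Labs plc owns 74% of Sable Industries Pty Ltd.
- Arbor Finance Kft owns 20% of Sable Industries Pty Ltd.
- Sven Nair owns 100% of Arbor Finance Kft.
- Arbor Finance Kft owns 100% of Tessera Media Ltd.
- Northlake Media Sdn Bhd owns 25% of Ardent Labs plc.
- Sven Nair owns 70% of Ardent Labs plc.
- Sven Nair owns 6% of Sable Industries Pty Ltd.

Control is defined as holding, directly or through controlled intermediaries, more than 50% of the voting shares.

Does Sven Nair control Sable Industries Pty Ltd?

Yes

Sven holds 100% of Northlake, so Sven controls Northlake.
Sven and Northlake together hold 70% + 25% = 95% of Ardent, so Sven controls Ardent.
Sven holds 100% of Arbor, so Sven controls Arbor.
Arbor and Ardent and Sven together hold 20% + 74% + 6% = 100% of Sable, so Sven controls Sable.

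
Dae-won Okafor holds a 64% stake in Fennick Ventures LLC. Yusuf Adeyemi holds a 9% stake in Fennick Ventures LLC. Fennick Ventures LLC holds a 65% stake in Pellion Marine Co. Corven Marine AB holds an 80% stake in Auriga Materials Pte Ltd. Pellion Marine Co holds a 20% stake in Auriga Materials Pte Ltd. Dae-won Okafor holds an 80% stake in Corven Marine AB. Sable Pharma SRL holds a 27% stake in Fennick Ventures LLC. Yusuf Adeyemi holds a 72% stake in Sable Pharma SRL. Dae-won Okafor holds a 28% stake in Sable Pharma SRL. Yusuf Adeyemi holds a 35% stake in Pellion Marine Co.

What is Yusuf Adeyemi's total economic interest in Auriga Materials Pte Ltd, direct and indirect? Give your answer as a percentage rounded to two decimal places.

10.70%

Yusuf reaches Auriga along 3 paths.
Via Pellion: 35% × 20% = 7%.
Via Fennick → Pellion: 9% × 65% × 20% = 1.17%.
Via Sable → Fennick → Pellion: 72% × 27% × 65% × 20% = 2.5272%.
Total: 7% + 1.17% + 2.5272% = 10.6972%.
Rounded: 10.70%.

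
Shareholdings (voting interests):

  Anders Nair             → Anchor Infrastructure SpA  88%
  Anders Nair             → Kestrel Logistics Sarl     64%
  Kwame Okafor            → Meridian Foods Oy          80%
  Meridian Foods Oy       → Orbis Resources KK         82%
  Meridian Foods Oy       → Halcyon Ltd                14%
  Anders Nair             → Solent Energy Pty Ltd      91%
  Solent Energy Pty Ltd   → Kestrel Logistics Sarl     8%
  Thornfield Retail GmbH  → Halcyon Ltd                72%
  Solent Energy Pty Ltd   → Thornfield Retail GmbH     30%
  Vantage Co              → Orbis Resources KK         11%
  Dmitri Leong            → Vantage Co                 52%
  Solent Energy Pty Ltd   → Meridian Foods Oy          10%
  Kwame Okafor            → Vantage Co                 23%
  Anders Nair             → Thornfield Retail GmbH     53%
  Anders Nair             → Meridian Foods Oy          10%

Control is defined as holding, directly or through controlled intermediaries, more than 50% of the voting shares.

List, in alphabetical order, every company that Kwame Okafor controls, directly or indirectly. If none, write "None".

Kwame holds 80% of Meridian, so Kwame controls Meridian.
Meridian holds 82% of Orbis, so Kwame controls Orbis.
No other company's threshold is met.

Meridian Foods Oy, Orbis Resources KK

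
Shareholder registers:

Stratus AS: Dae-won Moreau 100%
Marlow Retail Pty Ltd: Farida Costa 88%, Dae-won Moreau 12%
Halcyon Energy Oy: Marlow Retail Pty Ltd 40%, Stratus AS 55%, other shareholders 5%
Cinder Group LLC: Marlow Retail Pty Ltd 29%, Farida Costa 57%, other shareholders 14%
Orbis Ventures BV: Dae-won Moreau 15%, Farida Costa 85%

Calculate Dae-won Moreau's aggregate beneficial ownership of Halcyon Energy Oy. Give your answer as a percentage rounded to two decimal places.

Dae-won reaches Halcyon along 2 paths.
Via Marlow: 12% × 40% = 4.8%.
Via Stratus: 100% × 55% = 55%.
Total: 4.8% + 55% = 59.8%.
Rounded: 59.80%.

59.80%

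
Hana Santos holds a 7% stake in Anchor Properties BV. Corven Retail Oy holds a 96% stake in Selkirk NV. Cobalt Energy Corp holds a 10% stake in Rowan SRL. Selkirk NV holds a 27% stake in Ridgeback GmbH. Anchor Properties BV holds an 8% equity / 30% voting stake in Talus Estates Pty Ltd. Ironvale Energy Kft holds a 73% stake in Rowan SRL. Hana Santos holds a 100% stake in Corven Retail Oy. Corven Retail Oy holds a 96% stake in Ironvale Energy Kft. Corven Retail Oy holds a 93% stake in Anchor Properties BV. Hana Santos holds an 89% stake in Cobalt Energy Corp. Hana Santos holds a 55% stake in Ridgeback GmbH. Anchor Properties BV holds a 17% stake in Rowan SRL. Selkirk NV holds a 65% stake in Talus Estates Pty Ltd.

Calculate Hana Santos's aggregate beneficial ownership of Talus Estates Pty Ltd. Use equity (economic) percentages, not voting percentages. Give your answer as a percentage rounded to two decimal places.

70.40%

Hana reaches Talus along 3 paths.
Via Anchor: 7% × 8% = 0.56%.
Via Corven → Anchor: 100% × 93% × 8% = 7.44%.
Via Corven → Selkirk: 100% × 96% × 65% = 62.4%.
Total: 0.56% + 7.44% + 62.4% = 70.4%.
Rounded: 70.40%.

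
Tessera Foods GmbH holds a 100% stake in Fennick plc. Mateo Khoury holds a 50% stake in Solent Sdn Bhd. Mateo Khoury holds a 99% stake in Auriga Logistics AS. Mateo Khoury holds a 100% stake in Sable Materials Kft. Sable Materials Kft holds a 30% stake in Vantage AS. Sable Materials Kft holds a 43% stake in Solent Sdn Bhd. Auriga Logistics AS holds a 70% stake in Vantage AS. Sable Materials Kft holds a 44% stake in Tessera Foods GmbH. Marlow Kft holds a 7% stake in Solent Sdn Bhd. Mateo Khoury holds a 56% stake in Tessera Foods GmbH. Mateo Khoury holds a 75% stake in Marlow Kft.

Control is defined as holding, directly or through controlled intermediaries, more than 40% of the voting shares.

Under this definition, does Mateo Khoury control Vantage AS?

Mateo holds 99% of Auriga, so Mateo controls Auriga.
Mateo holds 100% of Sable, so Mateo controls Sable.
Sable and Auriga together hold 30% + 70% = 100% of Vantage, so Mateo controls Vantage.

Yes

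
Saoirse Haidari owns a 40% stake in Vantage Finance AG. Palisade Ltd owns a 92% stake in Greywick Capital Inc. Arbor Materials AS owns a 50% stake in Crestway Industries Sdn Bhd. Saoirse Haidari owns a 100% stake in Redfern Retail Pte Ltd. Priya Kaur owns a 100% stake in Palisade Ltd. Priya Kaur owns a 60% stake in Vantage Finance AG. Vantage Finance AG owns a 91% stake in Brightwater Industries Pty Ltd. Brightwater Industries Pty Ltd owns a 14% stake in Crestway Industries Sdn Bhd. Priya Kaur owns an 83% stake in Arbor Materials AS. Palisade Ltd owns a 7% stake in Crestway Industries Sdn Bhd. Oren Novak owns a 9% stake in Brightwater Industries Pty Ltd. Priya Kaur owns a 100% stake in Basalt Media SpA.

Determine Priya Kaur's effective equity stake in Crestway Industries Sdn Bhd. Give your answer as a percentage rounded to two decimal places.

56.14%

Priya reaches Crestway along 3 paths.
Via Arbor: 83% × 50% = 41.5%.
Via Vantage → Brightwater: 60% × 91% × 14% = 7.644%.
Via Palisade: 100% × 7% = 7%.
Total: 41.5% + 7.644% + 7% = 56.144%.
Rounded: 56.14%.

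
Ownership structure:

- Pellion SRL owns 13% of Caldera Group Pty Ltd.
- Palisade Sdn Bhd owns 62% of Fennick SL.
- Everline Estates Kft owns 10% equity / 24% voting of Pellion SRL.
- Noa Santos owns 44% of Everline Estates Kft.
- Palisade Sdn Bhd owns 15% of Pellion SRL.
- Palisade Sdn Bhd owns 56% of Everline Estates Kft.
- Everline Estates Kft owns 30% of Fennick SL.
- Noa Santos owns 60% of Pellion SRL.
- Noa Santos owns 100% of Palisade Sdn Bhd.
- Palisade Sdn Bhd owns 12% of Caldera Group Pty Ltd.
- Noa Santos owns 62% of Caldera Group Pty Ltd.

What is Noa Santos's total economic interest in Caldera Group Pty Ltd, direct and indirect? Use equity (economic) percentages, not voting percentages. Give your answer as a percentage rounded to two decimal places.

Noa reaches Caldera along 6 paths.
Via Palisade → Everline → Pellion: 100% × 56% × 10% × 13% = 0.728%.
Via Everline → Pellion: 44% × 10% × 13% = 0.572%.
Via Palisade → Pellion: 100% × 15% × 13% = 1.95%.
Via Pellion: 60% × 13% = 7.8%.
Via Palisade: 100% × 12% = 12%.
Direct stake: 62% = 62%.
Total: 0.728% + 0.572% + 1.95% + 7.8% + 12% + 62% = 85.05%.

85.05%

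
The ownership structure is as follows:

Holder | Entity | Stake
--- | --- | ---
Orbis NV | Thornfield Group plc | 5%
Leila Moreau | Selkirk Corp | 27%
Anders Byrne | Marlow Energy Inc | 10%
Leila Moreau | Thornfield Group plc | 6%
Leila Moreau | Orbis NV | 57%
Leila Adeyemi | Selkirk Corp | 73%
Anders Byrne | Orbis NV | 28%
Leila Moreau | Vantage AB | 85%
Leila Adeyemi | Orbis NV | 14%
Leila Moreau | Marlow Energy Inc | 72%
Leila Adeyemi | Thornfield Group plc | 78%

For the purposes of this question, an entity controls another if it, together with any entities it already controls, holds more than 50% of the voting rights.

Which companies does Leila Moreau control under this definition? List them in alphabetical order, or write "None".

Leila Moreau holds 57% of Orbis, so Leila Moreau controls Orbis.
Leila Moreau holds 72% of Marlow, so Leila Moreau controls Marlow.
Leila Moreau holds 85% of Vantage, so Leila Moreau controls Vantage.
No other company's threshold is met.

Marlow Energy Inc, Orbis NV, Vantage AB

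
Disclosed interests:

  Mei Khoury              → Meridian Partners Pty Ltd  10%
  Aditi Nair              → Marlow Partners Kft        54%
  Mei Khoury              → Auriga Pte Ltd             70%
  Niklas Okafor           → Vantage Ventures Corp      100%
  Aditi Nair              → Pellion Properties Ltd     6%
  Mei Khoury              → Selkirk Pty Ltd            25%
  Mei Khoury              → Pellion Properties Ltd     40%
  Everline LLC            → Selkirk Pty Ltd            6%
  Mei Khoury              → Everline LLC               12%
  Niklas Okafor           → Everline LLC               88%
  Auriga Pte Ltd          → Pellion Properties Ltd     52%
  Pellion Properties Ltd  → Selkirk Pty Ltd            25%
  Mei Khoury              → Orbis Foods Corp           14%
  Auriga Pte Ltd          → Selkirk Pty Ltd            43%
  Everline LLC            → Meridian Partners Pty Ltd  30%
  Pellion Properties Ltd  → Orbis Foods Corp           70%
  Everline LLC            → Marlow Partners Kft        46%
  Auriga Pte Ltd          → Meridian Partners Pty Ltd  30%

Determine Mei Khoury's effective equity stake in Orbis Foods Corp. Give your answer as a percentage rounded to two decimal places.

Mei reaches Orbis along 3 paths.
Direct stake: 14% = 14%.
Via Auriga → Pellion: 70% × 52% × 70% = 25.48%.
Via Pellion: 40% × 70% = 28%.
Total: 14% + 25.48% + 28% = 67.48%.

67.48%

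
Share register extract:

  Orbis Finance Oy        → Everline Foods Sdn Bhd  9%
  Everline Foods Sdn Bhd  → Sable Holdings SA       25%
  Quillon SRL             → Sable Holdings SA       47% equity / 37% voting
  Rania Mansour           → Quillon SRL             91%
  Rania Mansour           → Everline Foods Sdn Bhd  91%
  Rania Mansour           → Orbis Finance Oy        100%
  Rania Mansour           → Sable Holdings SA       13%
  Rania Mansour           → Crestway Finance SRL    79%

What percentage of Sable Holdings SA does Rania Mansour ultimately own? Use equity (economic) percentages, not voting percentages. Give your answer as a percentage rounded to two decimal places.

Rania reaches Sable along 4 paths.
Via Everline: 91% × 25% = 22.75%.
Via Orbis → Everline: 100% × 9% × 25% = 2.25%.
Via Quillon: 91% × 47% = 42.77%.
Direct stake: 13% = 13%.
Total: 22.75% + 2.25% + 42.77% + 13% = 80.77%.

80.77%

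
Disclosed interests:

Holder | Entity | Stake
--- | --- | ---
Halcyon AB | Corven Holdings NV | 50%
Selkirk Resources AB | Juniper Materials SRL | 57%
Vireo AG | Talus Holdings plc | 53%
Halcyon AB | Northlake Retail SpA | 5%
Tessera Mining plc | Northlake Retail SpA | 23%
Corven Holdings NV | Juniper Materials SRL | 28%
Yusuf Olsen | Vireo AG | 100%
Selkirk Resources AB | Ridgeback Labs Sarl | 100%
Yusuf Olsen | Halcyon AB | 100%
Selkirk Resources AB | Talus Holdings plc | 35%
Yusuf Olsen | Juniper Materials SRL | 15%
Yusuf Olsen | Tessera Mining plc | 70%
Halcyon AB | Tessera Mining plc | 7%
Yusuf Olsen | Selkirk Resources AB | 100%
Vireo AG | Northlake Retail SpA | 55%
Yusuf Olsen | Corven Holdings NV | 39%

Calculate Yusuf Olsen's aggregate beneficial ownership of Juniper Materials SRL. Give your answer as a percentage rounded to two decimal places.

96.92%

Yusuf reaches Juniper along 4 paths.
Via Selkirk: 100% × 57% = 57%.
Direct stake: 15% = 15%.
Via Halcyon → Corven: 100% × 50% × 28% = 14%.
Via Corven: 39% × 28% = 10.92%.
Total: 57% + 15% + 14% + 10.92% = 96.92%.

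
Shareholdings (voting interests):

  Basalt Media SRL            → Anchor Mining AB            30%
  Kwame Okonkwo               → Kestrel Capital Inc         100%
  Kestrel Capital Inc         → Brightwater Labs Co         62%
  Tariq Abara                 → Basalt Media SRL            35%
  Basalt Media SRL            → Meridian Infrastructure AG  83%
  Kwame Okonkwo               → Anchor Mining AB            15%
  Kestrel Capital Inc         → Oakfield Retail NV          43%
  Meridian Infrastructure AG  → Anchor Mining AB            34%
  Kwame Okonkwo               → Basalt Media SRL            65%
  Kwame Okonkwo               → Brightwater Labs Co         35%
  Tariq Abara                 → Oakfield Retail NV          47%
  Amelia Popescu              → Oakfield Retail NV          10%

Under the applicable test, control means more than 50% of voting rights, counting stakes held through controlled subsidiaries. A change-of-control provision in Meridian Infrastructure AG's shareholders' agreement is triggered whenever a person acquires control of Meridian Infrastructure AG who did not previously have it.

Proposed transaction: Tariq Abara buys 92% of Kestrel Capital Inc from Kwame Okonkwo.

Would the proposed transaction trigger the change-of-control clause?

No

The purchase adds only to Tariq's holdings (Kwame's stake shrinks), so Tariq is the only person who could newly come to control Meridian.
Tariq's largest direct stake is 47% in Oakfield, which does not meet the threshold, so Tariq controls no company.
Neither Tariq nor any entity Tariq controls holds any voting interest in Meridian.
So before the transaction, Tariq does not control Meridian.
After the purchase, Tariq holds 92% of Kestrel directly, and Kwame's stake falls to 8%.
Tariq holds 92% of Kestrel, so Tariq controls Kestrel.
Tariq and Kestrel together hold 47% + 43% = 90% of Oakfield, so Tariq controls Oakfield.
Kestrel holds 62% of Brightwater, so Tariq controls Brightwater.
After the transaction, neither Tariq nor any entity Tariq controls holds a voting interest in Meridian, so Tariq still does not control it.
No new person acquires control, so the clause is not triggered.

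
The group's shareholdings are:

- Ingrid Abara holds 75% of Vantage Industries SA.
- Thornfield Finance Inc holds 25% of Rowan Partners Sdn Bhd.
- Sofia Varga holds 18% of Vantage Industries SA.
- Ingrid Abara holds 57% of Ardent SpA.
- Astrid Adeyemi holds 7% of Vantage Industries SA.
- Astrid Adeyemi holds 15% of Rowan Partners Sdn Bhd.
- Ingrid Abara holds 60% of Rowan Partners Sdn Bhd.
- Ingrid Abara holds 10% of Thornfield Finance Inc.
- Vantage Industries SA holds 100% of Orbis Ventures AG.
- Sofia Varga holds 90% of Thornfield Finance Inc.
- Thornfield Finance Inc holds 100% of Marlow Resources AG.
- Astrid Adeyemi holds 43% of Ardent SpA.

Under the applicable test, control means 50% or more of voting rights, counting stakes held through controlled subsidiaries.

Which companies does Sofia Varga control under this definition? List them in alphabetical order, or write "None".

Marlow Resources AG, Thornfield Finance Inc

Sofia holds 90% of Thornfield, so Sofia controls Thornfield.
Thornfield holds 100% of Marlow, so Sofia controls Marlow.
No other company's threshold is met.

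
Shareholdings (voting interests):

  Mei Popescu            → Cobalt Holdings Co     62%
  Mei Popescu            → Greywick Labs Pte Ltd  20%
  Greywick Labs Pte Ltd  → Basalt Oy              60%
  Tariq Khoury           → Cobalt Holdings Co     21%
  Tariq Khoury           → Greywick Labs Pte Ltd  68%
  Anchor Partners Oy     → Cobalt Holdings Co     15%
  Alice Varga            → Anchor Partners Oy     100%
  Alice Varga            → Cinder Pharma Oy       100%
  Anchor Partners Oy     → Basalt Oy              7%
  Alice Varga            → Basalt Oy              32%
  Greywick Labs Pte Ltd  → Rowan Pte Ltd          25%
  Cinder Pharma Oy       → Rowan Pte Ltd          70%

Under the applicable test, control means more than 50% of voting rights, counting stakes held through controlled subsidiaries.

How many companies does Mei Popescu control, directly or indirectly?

1

Mei holds 62% of Cobalt, so Mei controls Cobalt.
No other company's threshold is met.
Mei controls 1 company.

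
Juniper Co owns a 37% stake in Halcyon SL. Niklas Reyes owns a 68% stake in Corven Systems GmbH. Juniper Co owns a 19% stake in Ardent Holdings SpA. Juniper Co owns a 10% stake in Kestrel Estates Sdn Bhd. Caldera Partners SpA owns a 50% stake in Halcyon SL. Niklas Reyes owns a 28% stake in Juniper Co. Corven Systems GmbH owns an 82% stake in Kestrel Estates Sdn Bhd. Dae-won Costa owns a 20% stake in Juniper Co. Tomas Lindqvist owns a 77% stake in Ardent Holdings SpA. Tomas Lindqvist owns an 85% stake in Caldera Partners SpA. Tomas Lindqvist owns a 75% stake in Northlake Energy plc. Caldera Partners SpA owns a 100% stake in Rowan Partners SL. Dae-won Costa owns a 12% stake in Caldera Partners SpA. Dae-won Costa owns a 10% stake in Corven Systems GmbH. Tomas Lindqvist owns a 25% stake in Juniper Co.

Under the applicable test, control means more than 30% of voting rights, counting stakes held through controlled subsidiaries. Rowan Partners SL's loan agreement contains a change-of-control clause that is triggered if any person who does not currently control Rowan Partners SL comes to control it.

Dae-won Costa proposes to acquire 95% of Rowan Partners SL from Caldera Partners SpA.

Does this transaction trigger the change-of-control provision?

Yes

The purchase adds only to Dae-won's holdings (Caldera's stake shrinks), so Dae-won is the only person who could newly come to control Rowan.
Dae-won's largest direct stake is 20% in Juniper, which does not meet the threshold, so Dae-won controls no company.
Neither Dae-won nor any entity Dae-won controls holds any voting interest in Rowan.
So before the transaction, Dae-won does not control Rowan.
After the purchase, Dae-won holds 95% of Rowan directly, and Caldera's stake falls to 5%.
Dae-won holds 95% of Rowan, so Dae-won controls Rowan.
Dae-won did not control Rowan before and does after, so the clause is triggered.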